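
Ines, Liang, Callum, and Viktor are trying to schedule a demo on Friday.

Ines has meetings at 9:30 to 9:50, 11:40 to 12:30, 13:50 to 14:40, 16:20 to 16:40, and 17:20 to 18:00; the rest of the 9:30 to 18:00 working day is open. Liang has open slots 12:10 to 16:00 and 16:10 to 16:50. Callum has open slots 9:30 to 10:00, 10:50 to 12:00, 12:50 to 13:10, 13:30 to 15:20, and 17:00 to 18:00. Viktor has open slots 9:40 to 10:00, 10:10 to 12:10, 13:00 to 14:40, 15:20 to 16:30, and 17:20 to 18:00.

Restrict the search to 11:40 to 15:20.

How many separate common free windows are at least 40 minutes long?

Ines free within 09:30–18:00: 09:50–11:40, 12:30–13:50, 14:40–16:20, 16:40–17:20.
Ines ∩ Liang: 12:30–13:50, 14:40–16:00, 16:10–16:20, 16:40–16:50.
Ines ∩ Liang ∩ Callum: 12:50–13:10, 13:30–13:50, 14:40–15:20.
Ines ∩ Liang ∩ Callum ∩ Viktor: 13:00–13:10, 13:30–13:50.
Restricted to 11:40–15:20: 13:00–13:10, 13:30–13:50.
Windows ≥ 40 min: (none).
That's 0 windows.

0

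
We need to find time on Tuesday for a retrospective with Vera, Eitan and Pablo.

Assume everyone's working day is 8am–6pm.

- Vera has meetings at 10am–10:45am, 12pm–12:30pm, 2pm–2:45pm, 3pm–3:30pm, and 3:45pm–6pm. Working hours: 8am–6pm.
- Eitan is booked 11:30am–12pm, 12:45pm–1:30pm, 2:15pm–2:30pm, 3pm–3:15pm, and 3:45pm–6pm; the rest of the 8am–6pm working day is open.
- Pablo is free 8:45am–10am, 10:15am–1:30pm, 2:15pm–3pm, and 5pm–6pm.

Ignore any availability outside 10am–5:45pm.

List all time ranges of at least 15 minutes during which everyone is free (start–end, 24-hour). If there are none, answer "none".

10:45–11:30, 12:30–12:45, 14:45–15:00

Vera free within 08:00–18:00: 08:00–10:00, 10:45–12:00, 12:30–14:00, 14:45–15:00, 15:30–15:45.
Eitan free within 08:00–18:00: 08:00–11:30, 12:00–12:45, 13:30–14:15, 14:30–15:00, 15:15–15:45.
Vera ∩ Eitan: 08:00–10:00, 10:45–11:30, 12:30–12:45, 13:30–14:00, 14:45–15:00, 15:30–15:45.
Vera ∩ Eitan ∩ Pablo: 08:45–10:00, 10:45–11:30, 12:30–12:45, 14:45–15:00.
Restricted to 10:00–17:45: 10:45–11:30, 12:30–12:45, 14:45–15:00.
Windows ≥ 15 min: 10:45–11:30, 12:30–12:45, 14:45–15:00.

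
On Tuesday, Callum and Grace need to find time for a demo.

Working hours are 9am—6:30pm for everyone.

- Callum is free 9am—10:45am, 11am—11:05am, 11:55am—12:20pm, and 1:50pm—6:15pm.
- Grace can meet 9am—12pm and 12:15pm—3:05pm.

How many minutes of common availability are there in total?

Callum ∩ Grace: 09:00–10:45, 11:00–11:05, 11:55–12:00, 12:15–12:20, 13:50–15:05.
Total common minutes: 105 + 5 + 5 + 5 + 75 = 195.

195 minutes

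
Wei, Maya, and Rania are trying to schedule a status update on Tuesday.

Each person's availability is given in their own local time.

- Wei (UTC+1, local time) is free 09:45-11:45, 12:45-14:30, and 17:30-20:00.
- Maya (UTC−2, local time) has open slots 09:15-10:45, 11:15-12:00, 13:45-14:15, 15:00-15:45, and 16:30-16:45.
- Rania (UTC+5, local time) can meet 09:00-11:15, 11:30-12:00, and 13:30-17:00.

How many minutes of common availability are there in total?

Wei → UTC: 08:45–10:45, 11:45–13:30, 16:30–19:00.
Maya → UTC: 11:15–12:45, 13:15–14:00, 15:45–16:15, 17:00–17:45, 18:30–18:45.
Rania → UTC: 04:00–06:15, 06:30–07:00, 08:30–12:00.
Wei ∩ Maya: 11:45–12:45, 13:15–13:30, 17:00–17:45, 18:30–18:45.
Wei ∩ Maya ∩ Rania: 11:45–12:00.
Total common minutes: 15.

15 minutes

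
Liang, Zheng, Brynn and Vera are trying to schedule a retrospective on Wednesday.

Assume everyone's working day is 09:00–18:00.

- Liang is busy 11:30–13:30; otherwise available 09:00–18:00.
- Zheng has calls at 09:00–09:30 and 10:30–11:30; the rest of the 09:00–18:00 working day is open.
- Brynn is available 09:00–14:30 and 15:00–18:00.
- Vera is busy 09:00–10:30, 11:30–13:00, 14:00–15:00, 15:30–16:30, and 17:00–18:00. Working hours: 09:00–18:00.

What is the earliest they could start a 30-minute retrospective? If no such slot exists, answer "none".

13:30

Liang free within 09:00–18:00: 09:00–11:30, 13:30–18:00.
Zheng free within 09:00–18:00: 09:30–10:30, 11:30–18:00.
Vera free within 09:00–18:00: 10:30–11:30, 13:00–14:00, 15:00–15:30, 16:30–17:00.
Liang ∩ Zheng: 09:30–10:30, 13:30–18:00.
Liang ∩ Zheng ∩ Brynn: 09:30–10:30, 13:30–14:30, 15:00–18:00.
Liang ∩ Zheng ∩ Brynn ∩ Vera: 13:30–14:00, 15:00–15:30, 16:30–17:00.
Windows ≥ 30 min: 13:30–14:00, 15:00–15:30, 16:30–17:00.
Earliest such window starts at 13:30.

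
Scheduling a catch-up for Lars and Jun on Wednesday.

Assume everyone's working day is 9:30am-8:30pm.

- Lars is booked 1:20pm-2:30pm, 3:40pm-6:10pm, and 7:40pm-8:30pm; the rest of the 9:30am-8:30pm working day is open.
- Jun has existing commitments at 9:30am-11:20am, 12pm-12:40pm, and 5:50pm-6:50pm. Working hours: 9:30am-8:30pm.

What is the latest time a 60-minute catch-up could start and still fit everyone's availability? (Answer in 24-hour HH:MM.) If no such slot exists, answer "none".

Lars free within 09:30–20:30: 09:30–13:20, 14:30–15:40, 18:10–19:40.
Jun free within 09:30–20:30: 11:20–12:00, 12:40–17:50, 18:50–20:30.
Lars ∩ Jun: 11:20–12:00, 12:40–13:20, 14:30–15:40, 18:50–19:40.
Windows ≥ 60 min: 14:30–15:40.
Latest start in the last window 14:30–15:40 is 15:40 − 60 min = 14:40.

14:40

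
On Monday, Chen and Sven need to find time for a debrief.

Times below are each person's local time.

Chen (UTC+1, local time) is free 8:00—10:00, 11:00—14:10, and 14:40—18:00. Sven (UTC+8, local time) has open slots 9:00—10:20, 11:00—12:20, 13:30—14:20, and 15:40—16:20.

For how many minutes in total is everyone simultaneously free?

40 minutes

Chen → UTC: 07:00–09:00, 10:00–13:10, 13:40–17:00.
Sven → UTC: 01:00–02:20, 03:00–04:20, 05:30–06:20, 07:40–08:20.
Chen ∩ Sven: 07:40–08:20.
Total common minutes: 40.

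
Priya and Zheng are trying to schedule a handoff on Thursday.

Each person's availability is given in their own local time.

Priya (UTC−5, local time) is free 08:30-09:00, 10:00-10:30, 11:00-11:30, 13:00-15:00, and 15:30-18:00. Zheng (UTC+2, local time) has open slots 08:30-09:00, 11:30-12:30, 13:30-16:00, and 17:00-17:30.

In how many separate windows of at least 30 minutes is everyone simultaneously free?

Priya → UTC: 13:30–14:00, 15:00–15:30, 16:00–16:30, 18:00–20:00, 20:30–23:00.
Zheng → UTC: 06:30–07:00, 09:30–10:30, 11:30–14:00, 15:00–15:30.
Priya ∩ Zheng: 13:30–14:00, 15:00–15:30.
Windows ≥ 30 min: 13:30–14:00, 15:00–15:30.
That's 2 windows.

2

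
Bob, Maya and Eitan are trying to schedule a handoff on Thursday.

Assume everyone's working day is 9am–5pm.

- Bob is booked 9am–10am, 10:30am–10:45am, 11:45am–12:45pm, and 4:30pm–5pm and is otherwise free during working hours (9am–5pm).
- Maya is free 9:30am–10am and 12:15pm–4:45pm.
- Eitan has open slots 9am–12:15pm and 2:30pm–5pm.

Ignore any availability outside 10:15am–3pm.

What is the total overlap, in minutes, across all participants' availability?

Bob free within 09:00–17:00: 10:00–10:30, 10:45–11:45, 12:45–16:30.
Bob ∩ Maya: 12:45–16:30.
Bob ∩ Maya ∩ Eitan: 14:30–16:30.
Restricted to 10:15–15:00: 14:30–15:00.
Total common minutes: 30.

30 minutes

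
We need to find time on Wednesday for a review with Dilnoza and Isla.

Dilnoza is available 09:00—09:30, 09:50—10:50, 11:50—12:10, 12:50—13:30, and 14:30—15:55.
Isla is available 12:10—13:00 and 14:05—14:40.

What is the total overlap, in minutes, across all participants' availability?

20 minutes

Dilnoza ∩ Isla: 12:50–13:00, 14:30–14:40.
Total common minutes: 10 + 10 = 20.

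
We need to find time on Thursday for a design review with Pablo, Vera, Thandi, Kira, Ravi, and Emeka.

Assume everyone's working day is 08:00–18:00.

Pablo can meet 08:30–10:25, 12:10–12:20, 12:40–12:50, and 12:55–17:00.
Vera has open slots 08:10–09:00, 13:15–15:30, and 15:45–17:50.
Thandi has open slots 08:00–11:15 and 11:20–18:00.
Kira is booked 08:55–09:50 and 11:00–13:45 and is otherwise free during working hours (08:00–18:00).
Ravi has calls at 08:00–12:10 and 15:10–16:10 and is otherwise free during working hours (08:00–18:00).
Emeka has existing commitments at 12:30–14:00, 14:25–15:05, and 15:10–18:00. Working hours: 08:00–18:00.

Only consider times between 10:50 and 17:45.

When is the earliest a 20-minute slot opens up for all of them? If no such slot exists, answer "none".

14:00

Kira free within 08:00–18:00: 08:00–08:55, 09:50–11:00, 13:45–18:00.
Ravi free within 08:00–18:00: 12:10–15:10, 16:10–18:00.
Emeka free within 08:00–18:00: 08:00–12:30, 14:00–14:25, 15:05–15:10.
Pablo ∩ Vera: 08:30–09:00, 13:15–15:30, 15:45–17:00.
Pablo ∩ Vera ∩ Thandi: 08:30–09:00, 13:15–15:30, 15:45–17:00.
Pablo ∩ Vera ∩ Thandi ∩ Kira: 08:30–08:55, 13:45–15:30, 15:45–17:00.
Pablo ∩ Vera ∩ Thandi ∩ Kira ∩ Ravi: 13:45–15:10, 16:10–17:00.
Pablo ∩ Vera ∩ Thandi ∩ Kira ∩ Ravi ∩ Emeka: 14:00–14:25, 15:05–15:10.
Restricted to 10:50–17:45: 14:00–14:25, 15:05–15:10.
Windows ≥ 20 min: 14:00–14:25.
Earliest such window starts at 14:00.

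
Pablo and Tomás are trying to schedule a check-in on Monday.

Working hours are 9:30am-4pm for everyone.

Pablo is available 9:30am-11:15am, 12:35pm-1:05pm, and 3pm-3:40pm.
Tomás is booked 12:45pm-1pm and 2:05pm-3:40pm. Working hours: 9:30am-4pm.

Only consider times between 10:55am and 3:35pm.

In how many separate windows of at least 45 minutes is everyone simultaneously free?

0

Tomás free within 09:30–16:00: 09:30–12:45, 13:00–14:05, 15:40–16:00.
Pablo ∩ Tomás: 09:30–11:15, 12:35–12:45, 13:00–13:05.
Restricted to 10:55–15:35: 10:55–11:15, 12:35–12:45, 13:00–13:05.
Windows ≥ 45 min: (none).
That's 0 windows.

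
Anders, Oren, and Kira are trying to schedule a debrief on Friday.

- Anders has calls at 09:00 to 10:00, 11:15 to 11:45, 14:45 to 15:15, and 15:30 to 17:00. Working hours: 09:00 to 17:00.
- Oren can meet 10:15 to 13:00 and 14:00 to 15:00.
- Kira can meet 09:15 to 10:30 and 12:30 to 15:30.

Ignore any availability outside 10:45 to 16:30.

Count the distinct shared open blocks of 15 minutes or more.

Anders free within 09:00–17:00: 10:00–11:15, 11:45–14:45, 15:15–15:30.
Anders ∩ Oren: 10:15–11:15, 11:45–13:00, 14:00–14:45.
Anders ∩ Oren ∩ Kira: 10:15–10:30, 12:30–13:00, 14:00–14:45.
Restricted to 10:45–16:30: 12:30–13:00, 14:00–14:45.
Windows ≥ 15 min: 12:30–13:00, 14:00–14:45.
That's 2 windows.

2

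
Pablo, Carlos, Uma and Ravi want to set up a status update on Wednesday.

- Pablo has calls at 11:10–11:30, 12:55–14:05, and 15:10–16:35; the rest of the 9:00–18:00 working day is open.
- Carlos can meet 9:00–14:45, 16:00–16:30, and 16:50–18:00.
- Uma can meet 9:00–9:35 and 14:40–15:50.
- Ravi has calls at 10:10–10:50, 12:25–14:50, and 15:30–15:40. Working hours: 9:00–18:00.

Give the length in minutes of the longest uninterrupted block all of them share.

35 minutes

Pablo free within 09:00–18:00: 09:00–11:10, 11:30–12:55, 14:05–15:10, 16:35–18:00.
Ravi free within 09:00–18:00: 09:00–10:10, 10:50–12:25, 14:50–15:30, 15:40–18:00.
Pablo ∩ Carlos: 09:00–11:10, 11:30–12:55, 14:05–14:45, 16:50–18:00.
Pablo ∩ Carlos ∩ Uma: 09:00–09:35, 14:40–14:45.
Pablo ∩ Carlos ∩ Uma ∩ Ravi: 09:00–09:35.
Single common window of 35 minutes.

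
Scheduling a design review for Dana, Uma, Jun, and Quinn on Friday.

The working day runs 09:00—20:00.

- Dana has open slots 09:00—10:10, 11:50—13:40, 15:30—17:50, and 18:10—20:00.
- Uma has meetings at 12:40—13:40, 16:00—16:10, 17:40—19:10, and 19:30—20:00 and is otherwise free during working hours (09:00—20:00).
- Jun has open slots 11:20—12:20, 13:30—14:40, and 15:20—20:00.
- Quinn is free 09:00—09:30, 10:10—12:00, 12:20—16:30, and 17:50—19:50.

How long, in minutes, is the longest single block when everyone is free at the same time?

30 minutes

Uma free within 09:00–20:00: 09:00–12:40, 13:40–16:00, 16:10–17:40, 19:10–19:30.
Dana ∩ Uma: 09:00–10:10, 11:50–12:40, 15:30–16:00, 16:10–17:40, 19:10–19:30.
Dana ∩ Uma ∩ Jun: 11:50–12:20, 15:30–16:00, 16:10–17:40, 19:10–19:30.
Dana ∩ Uma ∩ Jun ∩ Quinn: 11:50–12:00, 15:30–16:00, 16:10–16:30, 19:10–19:30.
Common window lengths: 10, 30, 20, 20 min; longest is 30.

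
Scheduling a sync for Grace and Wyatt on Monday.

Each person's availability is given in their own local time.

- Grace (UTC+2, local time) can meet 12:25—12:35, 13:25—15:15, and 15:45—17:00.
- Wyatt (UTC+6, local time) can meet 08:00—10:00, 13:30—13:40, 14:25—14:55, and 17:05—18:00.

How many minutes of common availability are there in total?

35 minutes

Grace → UTC: 10:25–10:35, 11:25–13:15, 13:45–15:00.
Wyatt → UTC: 02:00–04:00, 07:30–07:40, 08:25–08:55, 11:05–12:00.
Grace ∩ Wyatt: 11:25–12:00.
Total common minutes: 35.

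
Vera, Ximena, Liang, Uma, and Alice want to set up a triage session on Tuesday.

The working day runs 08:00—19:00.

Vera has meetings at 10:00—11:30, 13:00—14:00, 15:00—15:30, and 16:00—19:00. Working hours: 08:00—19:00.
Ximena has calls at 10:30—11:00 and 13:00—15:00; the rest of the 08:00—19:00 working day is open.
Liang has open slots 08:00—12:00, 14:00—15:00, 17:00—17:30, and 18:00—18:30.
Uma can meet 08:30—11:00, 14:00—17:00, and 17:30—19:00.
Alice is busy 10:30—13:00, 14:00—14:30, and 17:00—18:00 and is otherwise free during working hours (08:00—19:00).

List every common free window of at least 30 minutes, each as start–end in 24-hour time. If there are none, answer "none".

Vera free within 08:00–19:00: 08:00–10:00, 11:30–13:00, 14:00–15:00, 15:30–16:00.
Ximena free within 08:00–19:00: 08:00–10:30, 11:00–13:00, 15:00–19:00.
Alice free within 08:00–19:00: 08:00–10:30, 13:00–14:00, 14:30–17:00, 18:00–19:00.
Vera ∩ Ximena: 08:00–10:00, 11:30–13:00, 15:30–16:00.
Vera ∩ Ximena ∩ Liang: 08:00–10:00, 11:30–12:00.
Vera ∩ Ximena ∩ Liang ∩ Uma: 08:30–10:00.
Vera ∩ Ximena ∩ Liang ∩ Uma ∩ Alice: 08:30–10:00.
Windows ≥ 30 min: 08:30–10:00.

08:30–10:00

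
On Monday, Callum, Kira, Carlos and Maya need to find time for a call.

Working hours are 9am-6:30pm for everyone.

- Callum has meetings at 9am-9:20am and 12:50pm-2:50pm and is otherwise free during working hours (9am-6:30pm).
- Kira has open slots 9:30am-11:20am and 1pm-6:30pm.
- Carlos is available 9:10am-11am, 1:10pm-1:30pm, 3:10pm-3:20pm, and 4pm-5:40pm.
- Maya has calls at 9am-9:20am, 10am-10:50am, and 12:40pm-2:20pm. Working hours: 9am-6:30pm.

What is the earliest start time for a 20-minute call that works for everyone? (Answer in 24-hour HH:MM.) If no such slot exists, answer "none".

09:30

Callum free within 09:00–18:30: 09:20–12:50, 14:50–18:30.
Maya free within 09:00–18:30: 09:20–10:00, 10:50–12:40, 14:20–18:30.
Callum ∩ Kira: 09:30–11:20, 14:50–18:30.
Callum ∩ Kira ∩ Carlos: 09:30–11:00, 15:10–15:20, 16:00–17:40.
Callum ∩ Kira ∩ Carlos ∩ Maya: 09:30–10:00, 10:50–11:00, 15:10–15:20, 16:00–17:40.
Windows ≥ 20 min: 09:30–10:00, 16:00–17:40.
Earliest such window starts at 09:30.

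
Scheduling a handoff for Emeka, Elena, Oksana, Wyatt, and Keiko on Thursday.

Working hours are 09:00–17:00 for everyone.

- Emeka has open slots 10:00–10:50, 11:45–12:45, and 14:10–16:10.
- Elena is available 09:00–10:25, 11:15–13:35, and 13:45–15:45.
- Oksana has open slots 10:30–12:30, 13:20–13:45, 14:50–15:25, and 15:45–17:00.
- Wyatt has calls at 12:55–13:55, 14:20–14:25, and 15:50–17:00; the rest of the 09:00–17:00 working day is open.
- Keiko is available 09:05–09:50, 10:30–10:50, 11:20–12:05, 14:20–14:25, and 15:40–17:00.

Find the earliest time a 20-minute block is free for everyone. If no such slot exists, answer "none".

11:45

Wyatt free within 09:00–17:00: 09:00–12:55, 13:55–14:20, 14:25–15:50.
Emeka ∩ Elena: 10:00–10:25, 11:45–12:45, 14:10–15:45.
Emeka ∩ Elena ∩ Oksana: 11:45–12:30, 14:50–15:25.
Emeka ∩ Elena ∩ Oksana ∩ Wyatt: 11:45–12:30, 14:50–15:25.
Emeka ∩ Elena ∩ Oksana ∩ Wyatt ∩ Keiko: 11:45–12:05.
Windows ≥ 20 min: 11:45–12:05.
Earliest such window starts at 11:45.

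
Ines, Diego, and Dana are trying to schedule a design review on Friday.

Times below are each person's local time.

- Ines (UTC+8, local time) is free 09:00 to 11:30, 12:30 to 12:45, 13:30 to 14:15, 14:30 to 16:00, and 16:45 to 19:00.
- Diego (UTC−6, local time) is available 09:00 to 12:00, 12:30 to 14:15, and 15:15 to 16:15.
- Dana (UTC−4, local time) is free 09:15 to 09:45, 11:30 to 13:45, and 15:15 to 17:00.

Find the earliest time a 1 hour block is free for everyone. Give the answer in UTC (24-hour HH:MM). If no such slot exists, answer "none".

Ines → UTC: 01:00–03:30, 04:30–04:45, 05:30–06:15, 06:30–08:00, 08:45–11:00.
Diego → UTC: 15:00–18:00, 18:30–20:15, 21:15–22:15.
Dana → UTC: 13:15–13:45, 15:30–17:45, 19:15–21:00.
Ines ∩ Diego: (none).
Ines ∩ Diego ∩ Dana: (none).
Windows ≥ 60 min: (none).

none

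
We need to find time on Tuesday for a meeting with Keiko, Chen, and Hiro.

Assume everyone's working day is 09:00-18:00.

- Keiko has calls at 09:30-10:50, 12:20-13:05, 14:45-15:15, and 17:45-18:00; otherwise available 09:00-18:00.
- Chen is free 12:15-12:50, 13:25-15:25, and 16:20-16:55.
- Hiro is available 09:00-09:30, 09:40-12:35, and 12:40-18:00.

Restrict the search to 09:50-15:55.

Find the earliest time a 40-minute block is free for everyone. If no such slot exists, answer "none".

13:25

Keiko free within 09:00–18:00: 09:00–09:30, 10:50–12:20, 13:05–14:45, 15:15–17:45.
Keiko ∩ Chen: 12:15–12:20, 13:25–14:45, 15:15–15:25, 16:20–16:55.
Keiko ∩ Chen ∩ Hiro: 12:15–12:20, 13:25–14:45, 15:15–15:25, 16:20–16:55.
Restricted to 09:50–15:55: 12:15–12:20, 13:25–14:45, 15:15–15:25.
Windows ≥ 40 min: 13:25–14:45.
Earliest such window starts at 13:25.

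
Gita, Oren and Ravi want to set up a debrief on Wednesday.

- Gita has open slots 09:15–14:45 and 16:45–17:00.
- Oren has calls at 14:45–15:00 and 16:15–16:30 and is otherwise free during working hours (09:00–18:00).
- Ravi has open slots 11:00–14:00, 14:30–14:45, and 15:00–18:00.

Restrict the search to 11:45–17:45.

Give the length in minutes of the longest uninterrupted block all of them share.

Oren free within 09:00–18:00: 09:00–14:45, 15:00–16:15, 16:30–18:00.
Gita ∩ Oren: 09:15–14:45, 16:45–17:00.
Gita ∩ Oren ∩ Ravi: 11:00–14:00, 14:30–14:45, 16:45–17:00.
Restricted to 11:45–17:45: 11:45–14:00, 14:30–14:45, 16:45–17:00.
Common window lengths: 135, 15, 15 min; longest is 135.

135 minutes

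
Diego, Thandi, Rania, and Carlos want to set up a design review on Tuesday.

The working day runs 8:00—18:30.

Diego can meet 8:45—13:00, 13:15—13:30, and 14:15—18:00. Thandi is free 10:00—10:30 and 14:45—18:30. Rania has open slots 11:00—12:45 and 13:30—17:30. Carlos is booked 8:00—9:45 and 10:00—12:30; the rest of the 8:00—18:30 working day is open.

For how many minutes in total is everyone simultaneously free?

Carlos free within 08:00–18:30: 09:45–10:00, 12:30–18:30.
Diego ∩ Thandi: 10:00–10:30, 14:45–18:00.
Diego ∩ Thandi ∩ Rania: 14:45–17:30.
Diego ∩ Thandi ∩ Rania ∩ Carlos: 14:45–17:30.
Total common minutes: 165.

165 minutes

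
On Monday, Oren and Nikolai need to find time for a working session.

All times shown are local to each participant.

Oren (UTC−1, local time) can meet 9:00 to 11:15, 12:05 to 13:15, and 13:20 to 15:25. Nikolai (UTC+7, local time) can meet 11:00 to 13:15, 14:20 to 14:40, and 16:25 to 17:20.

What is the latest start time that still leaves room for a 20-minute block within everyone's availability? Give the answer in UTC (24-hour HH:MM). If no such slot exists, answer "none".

10:00

Oren → UTC: 10:00–12:15, 13:05–14:15, 14:20–16:25.
Nikolai → UTC: 04:00–06:15, 07:20–07:40, 09:25–10:20.
Oren ∩ Nikolai: 10:00–10:20.
Windows ≥ 20 min: 10:00–10:20.
Latest start in the last window 10:00–10:20 is 10:20 − 20 min = 10:00.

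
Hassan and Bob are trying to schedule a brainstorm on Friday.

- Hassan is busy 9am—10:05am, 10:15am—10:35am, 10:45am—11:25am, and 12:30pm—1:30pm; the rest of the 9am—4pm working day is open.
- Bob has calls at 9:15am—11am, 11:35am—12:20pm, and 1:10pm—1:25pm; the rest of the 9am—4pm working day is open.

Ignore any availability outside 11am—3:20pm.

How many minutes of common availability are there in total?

130 minutes

Hassan free within 09:00–16:00: 10:05–10:15, 10:35–10:45, 11:25–12:30, 13:30–16:00.
Bob free within 09:00–16:00: 09:00–09:15, 11:00–11:35, 12:20–13:10, 13:25–16:00.
Hassan ∩ Bob: 11:25–11:35, 12:20–12:30, 13:30–16:00.
Restricted to 11:00–15:20: 11:25–11:35, 12:20–12:30, 13:30–15:20.
Total common minutes: 10 + 10 + 110 = 130.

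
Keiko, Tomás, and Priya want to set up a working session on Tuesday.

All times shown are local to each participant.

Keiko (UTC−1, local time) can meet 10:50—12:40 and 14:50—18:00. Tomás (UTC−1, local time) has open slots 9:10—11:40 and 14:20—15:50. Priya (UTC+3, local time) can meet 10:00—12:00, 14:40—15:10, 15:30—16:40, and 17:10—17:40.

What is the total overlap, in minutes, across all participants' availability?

Keiko → UTC: 11:50–13:40, 15:50–19:00.
Tomás → UTC: 10:10–12:40, 15:20–16:50.
Priya → UTC: 07:00–09:00, 11:40–12:10, 12:30–13:40, 14:10–14:40.
Keiko ∩ Tomás: 11:50–12:40, 15:50–16:50.
Keiko ∩ Tomás ∩ Priya: 11:50–12:10, 12:30–12:40.
Total common minutes: 20 + 10 = 30.

30 minutes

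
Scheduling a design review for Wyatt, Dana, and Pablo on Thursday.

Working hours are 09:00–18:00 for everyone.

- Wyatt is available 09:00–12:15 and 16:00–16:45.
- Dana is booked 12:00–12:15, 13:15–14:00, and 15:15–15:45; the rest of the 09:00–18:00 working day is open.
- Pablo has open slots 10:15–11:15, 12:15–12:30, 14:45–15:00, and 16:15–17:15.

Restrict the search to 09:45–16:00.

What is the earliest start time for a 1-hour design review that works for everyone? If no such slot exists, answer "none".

10:15

Dana free within 09:00–18:00: 09:00–12:00, 12:15–13:15, 14:00–15:15, 15:45–18:00.
Wyatt ∩ Dana: 09:00–12:00, 16:00–16:45.
Wyatt ∩ Dana ∩ Pablo: 10:15–11:15, 16:15–16:45.
Restricted to 09:45–16:00: 10:15–11:15.
Windows ≥ 60 min: 10:15–11:15.
Earliest such window starts at 10:15.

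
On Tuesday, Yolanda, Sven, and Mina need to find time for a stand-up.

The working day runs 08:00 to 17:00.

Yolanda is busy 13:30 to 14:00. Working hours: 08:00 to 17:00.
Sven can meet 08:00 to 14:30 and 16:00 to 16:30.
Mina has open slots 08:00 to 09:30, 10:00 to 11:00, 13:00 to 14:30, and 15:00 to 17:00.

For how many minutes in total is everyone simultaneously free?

240 minutes

Yolanda free within 08:00–17:00: 08:00–13:30, 14:00–17:00.
Yolanda ∩ Sven: 08:00–13:30, 14:00–14:30, 16:00–16:30.
Yolanda ∩ Sven ∩ Mina: 08:00–09:30, 10:00–11:00, 13:00–13:30, 14:00–14:30, 16:00–16:30.
Total common minutes: 90 + 60 + 30 + 30 + 30 = 240.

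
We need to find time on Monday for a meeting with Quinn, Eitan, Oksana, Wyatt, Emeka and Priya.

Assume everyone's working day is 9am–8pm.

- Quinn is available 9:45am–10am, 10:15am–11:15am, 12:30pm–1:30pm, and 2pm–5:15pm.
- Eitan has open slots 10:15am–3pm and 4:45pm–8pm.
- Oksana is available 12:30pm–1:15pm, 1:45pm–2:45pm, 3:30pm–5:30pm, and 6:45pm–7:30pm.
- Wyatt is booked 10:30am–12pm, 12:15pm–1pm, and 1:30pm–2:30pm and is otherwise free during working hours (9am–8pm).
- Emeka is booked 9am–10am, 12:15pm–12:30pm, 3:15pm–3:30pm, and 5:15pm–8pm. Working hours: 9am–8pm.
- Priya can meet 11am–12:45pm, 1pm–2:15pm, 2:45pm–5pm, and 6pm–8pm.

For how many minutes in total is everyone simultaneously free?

30 minutes

Wyatt free within 09:00–20:00: 09:00–10:30, 12:00–12:15, 13:00–13:30, 14:30–20:00.
Emeka free within 09:00–20:00: 10:00–12:15, 12:30–15:15, 15:30–17:15.
Quinn ∩ Eitan: 10:15–11:15, 12:30–13:30, 14:00–15:00, 16:45–17:15.
Quinn ∩ Eitan ∩ Oksana: 12:30–13:15, 14:00–14:45, 16:45–17:15.
Quinn ∩ Eitan ∩ Oksana ∩ Wyatt: 13:00–13:15, 14:30–14:45, 16:45–17:15.
Quinn ∩ Eitan ∩ Oksana ∩ Wyatt ∩ Emeka: 13:00–13:15, 14:30–14:45, 16:45–17:15.
Quinn ∩ Eitan ∩ Oksana ∩ Wyatt ∩ Emeka ∩ Priya: 13:00–13:15, 16:45–17:00.
Total common minutes: 15 + 15 = 30.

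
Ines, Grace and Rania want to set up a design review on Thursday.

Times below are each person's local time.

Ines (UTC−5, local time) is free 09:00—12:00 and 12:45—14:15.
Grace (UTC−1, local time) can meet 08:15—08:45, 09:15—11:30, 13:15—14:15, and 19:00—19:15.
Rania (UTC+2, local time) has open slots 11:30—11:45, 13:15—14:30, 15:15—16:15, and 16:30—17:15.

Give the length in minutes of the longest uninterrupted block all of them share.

Ines → UTC: 14:00–17:00, 17:45–19:15.
Grace → UTC: 09:15–09:45, 10:15–12:30, 14:15–15:15, 20:00–20:15.
Rania → UTC: 09:30–09:45, 11:15–12:30, 13:15–14:15, 14:30–15:15.
Ines ∩ Grace: 14:15–15:15.
Ines ∩ Grace ∩ Rania: 14:30–15:15.
Single common window of 45 minutes.

45 minutes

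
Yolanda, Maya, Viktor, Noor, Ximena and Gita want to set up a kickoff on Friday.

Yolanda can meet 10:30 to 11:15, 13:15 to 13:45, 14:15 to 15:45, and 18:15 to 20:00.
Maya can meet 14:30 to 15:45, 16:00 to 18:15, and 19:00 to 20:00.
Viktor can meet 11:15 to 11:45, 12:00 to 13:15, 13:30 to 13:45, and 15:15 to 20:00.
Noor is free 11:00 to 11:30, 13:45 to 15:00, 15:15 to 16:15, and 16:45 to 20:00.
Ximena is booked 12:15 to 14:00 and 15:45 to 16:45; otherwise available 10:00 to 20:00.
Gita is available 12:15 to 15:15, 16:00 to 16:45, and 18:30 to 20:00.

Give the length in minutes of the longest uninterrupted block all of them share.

Ximena free within 10:00–20:00: 10:00–12:15, 14:00–15:45, 16:45–20:00.
Yolanda ∩ Maya: 14:30–15:45, 19:00–20:00.
Yolanda ∩ Maya ∩ Viktor: 15:15–15:45, 19:00–20:00.
Yolanda ∩ Maya ∩ Viktor ∩ Noor: 15:15–15:45, 19:00–20:00.
Yolanda ∩ Maya ∩ Viktor ∩ Noor ∩ Ximena: 15:15–15:45, 19:00–20:00.
Yolanda ∩ Maya ∩ Viktor ∩ Noor ∩ Ximena ∩ Gita: 19:00–20:00.
Single common window of 60 minutes.

60 minutes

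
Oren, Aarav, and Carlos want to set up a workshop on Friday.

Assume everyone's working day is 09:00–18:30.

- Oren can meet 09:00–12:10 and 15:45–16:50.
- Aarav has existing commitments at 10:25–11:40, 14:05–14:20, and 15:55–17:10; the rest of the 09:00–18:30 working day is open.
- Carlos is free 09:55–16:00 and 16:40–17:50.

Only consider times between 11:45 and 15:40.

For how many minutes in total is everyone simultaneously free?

25 minutes

Aarav free within 09:00–18:30: 09:00–10:25, 11:40–14:05, 14:20–15:55, 17:10–18:30.
Oren ∩ Aarav: 09:00–10:25, 11:40–12:10, 15:45–15:55.
Oren ∩ Aarav ∩ Carlos: 09:55–10:25, 11:40–12:10, 15:45–15:55.
Restricted to 11:45–15:40: 11:45–12:10.
Total common minutes: 25.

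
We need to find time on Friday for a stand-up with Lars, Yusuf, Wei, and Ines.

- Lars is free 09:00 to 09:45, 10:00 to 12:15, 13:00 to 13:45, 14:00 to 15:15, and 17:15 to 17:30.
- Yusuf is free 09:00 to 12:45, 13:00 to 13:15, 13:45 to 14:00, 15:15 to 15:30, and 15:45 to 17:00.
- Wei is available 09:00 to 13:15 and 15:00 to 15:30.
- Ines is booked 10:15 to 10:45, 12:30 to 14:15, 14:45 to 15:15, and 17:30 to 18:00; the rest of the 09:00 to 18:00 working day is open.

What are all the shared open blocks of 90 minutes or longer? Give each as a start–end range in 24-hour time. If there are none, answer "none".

Ines free within 09:00–18:00: 09:00–10:15, 10:45–12:30, 14:15–14:45, 15:15–17:30.
Lars ∩ Yusuf: 09:00–09:45, 10:00–12:15, 13:00–13:15.
Lars ∩ Yusuf ∩ Wei: 09:00–09:45, 10:00–12:15, 13:00–13:15.
Lars ∩ Yusuf ∩ Wei ∩ Ines: 09:00–09:45, 10:00–10:15, 10:45–12:15.
Windows ≥ 90 min: 10:45–12:15.

10:45–12:15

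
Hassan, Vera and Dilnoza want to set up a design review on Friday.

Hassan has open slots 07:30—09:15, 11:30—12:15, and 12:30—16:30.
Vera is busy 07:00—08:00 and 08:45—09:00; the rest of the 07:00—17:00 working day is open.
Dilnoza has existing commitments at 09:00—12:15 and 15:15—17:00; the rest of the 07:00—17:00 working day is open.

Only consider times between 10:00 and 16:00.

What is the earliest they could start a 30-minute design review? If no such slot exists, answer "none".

12:30

Vera free within 07:00–17:00: 08:00–08:45, 09:00–17:00.
Dilnoza free within 07:00–17:00: 07:00–09:00, 12:15–15:15.
Hassan ∩ Vera: 08:00–08:45, 09:00–09:15, 11:30–12:15, 12:30–16:30.
Hassan ∩ Vera ∩ Dilnoza: 08:00–08:45, 12:30–15:15.
Restricted to 10:00–16:00: 12:30–15:15.
Windows ≥ 30 min: 12:30–15:15.
Earliest such window starts at 12:30.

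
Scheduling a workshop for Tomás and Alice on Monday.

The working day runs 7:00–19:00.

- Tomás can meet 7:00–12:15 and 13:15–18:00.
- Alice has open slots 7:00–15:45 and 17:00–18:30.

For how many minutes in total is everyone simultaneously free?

525 minutes

Tomás ∩ Alice: 07:00–12:15, 13:15–15:45, 17:00–18:00.
Total common minutes: 315 + 150 + 60 = 525.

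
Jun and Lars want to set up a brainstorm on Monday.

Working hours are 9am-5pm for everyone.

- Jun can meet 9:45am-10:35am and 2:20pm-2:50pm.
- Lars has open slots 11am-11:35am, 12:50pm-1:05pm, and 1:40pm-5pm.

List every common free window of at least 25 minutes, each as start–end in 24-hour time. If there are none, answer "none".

14:20–14:50

Jun ∩ Lars: 14:20–14:50.
Windows ≥ 25 min: 14:20–14:50.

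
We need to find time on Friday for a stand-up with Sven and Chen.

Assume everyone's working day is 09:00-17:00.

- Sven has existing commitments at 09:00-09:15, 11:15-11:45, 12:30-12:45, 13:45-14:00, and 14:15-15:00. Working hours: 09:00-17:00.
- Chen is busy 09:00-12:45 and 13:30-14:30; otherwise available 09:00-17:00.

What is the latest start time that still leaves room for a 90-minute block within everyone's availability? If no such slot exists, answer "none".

Sven free within 09:00–17:00: 09:15–11:15, 11:45–12:30, 12:45–13:45, 14:00–14:15, 15:00–17:00.
Chen free within 09:00–17:00: 12:45–13:30, 14:30–17:00.
Sven ∩ Chen: 12:45–13:30, 15:00–17:00.
Windows ≥ 90 min: 15:00–17:00.
Latest start in the last window 15:00–17:00 is 17:00 − 90 min = 15:30.

15:30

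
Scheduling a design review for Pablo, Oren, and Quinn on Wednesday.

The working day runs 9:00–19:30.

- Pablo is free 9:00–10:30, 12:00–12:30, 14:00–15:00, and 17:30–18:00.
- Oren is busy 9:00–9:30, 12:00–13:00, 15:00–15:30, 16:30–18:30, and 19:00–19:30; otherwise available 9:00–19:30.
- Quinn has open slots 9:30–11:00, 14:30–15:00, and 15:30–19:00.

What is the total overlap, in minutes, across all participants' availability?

Oren free within 09:00–19:30: 09:30–12:00, 13:00–15:00, 15:30–16:30, 18:30–19:00.
Pablo ∩ Oren: 09:30–10:30, 14:00–15:00.
Pablo ∩ Oren ∩ Quinn: 09:30–10:30, 14:30–15:00.
Total common minutes: 60 + 30 = 90.

90 minutes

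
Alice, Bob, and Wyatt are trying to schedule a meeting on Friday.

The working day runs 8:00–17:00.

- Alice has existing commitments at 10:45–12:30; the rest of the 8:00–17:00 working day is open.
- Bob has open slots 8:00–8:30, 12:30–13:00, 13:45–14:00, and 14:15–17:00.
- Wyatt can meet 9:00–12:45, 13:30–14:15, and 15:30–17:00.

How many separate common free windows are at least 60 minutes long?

1

Alice free within 08:00–17:00: 08:00–10:45, 12:30–17:00.
Alice ∩ Bob: 08:00–08:30, 12:30–13:00, 13:45–14:00, 14:15–17:00.
Alice ∩ Bob ∩ Wyatt: 12:30–12:45, 13:45–14:00, 15:30–17:00.
Windows ≥ 60 min: 15:30–17:00.
That's 1 window.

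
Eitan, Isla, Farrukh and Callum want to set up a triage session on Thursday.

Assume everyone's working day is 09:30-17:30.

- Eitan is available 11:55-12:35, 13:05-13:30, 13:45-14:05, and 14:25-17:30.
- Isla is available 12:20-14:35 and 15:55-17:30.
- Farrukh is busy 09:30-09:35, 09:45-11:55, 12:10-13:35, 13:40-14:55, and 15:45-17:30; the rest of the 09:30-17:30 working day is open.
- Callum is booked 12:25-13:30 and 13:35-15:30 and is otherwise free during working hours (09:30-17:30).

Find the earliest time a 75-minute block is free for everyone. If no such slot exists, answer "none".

none

Farrukh free within 09:30–17:30: 09:35–09:45, 11:55–12:10, 13:35–13:40, 14:55–15:45.
Callum free within 09:30–17:30: 09:30–12:25, 13:30–13:35, 15:30–17:30.
Eitan ∩ Isla: 12:20–12:35, 13:05–13:30, 13:45–14:05, 14:25–14:35, 15:55–17:30.
Eitan ∩ Isla ∩ Farrukh: (none).
Eitan ∩ Isla ∩ Farrukh ∩ Callum: (none).
Windows ≥ 75 min: (none).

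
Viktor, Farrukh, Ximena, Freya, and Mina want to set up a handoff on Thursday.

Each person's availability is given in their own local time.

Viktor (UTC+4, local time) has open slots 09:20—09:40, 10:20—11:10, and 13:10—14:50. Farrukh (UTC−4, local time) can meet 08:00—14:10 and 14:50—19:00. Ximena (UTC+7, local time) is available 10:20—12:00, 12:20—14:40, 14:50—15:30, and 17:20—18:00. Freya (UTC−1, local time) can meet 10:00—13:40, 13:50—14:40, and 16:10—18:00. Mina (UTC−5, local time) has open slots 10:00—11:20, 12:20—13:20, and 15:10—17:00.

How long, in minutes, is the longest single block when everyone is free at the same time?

Viktor → UTC: 05:20–05:40, 06:20–07:10, 09:10–10:50.
Farrukh → UTC: 12:00–18:10, 18:50–23:00.
Ximena → UTC: 03:20–05:00, 05:20–07:40, 07:50–08:30, 10:20–11:00.
Freya → UTC: 11:00–14:40, 14:50–15:40, 17:10–19:00.
Mina → UTC: 15:00–16:20, 17:20–18:20, 20:10–22:00.
Viktor ∩ Farrukh: (none).
Viktor ∩ Farrukh ∩ Ximena: (none).
Viktor ∩ Farrukh ∩ Ximena ∩ Freya: (none).
Viktor ∩ Farrukh ∩ Ximena ∩ Freya ∩ Mina: (none).
No common window.

0 minutes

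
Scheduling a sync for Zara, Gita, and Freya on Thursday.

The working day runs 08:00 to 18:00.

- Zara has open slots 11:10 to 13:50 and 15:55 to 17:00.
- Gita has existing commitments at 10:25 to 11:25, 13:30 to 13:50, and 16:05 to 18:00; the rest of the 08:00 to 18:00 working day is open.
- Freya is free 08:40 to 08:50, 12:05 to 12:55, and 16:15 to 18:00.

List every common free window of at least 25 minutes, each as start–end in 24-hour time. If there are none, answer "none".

12:05–12:55

Gita free within 08:00–18:00: 08:00–10:25, 11:25–13:30, 13:50–16:05.
Zara ∩ Gita: 11:25–13:30, 15:55–16:05.
Zara ∩ Gita ∩ Freya: 12:05–12:55.
Windows ≥ 25 min: 12:05–12:55.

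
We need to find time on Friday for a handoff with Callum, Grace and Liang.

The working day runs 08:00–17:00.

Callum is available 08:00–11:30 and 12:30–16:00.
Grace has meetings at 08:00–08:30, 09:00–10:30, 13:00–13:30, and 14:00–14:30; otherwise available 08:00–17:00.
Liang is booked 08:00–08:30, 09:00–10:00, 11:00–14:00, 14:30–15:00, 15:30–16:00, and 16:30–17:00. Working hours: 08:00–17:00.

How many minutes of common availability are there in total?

Grace free within 08:00–17:00: 08:30–09:00, 10:30–13:00, 13:30–14:00, 14:30–17:00.
Liang free within 08:00–17:00: 08:30–09:00, 10:00–11:00, 14:00–14:30, 15:00–15:30, 16:00–16:30.
Callum ∩ Grace: 08:30–09:00, 10:30–11:30, 12:30–13:00, 13:30–14:00, 14:30–16:00.
Callum ∩ Grace ∩ Liang: 08:30–09:00, 10:30–11:00, 15:00–15:30.
Total common minutes: 30 + 30 + 30 = 90.

90 minutes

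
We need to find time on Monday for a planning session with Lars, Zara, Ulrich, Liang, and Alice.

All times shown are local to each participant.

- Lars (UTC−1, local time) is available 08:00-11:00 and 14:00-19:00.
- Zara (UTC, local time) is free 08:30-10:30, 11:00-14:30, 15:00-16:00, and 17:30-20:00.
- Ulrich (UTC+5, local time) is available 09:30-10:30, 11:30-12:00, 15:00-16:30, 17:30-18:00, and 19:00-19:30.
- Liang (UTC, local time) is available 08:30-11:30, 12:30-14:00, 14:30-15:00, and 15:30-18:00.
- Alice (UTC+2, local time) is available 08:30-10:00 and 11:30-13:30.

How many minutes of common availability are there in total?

Lars → UTC: 09:00–12:00, 15:00–20:00.
Zara → UTC: 08:30–10:30, 11:00–14:30, 15:00–16:00, 17:30–20:00.
Ulrich → UTC: 04:30–05:30, 06:30–07:00, 10:00–11:30, 12:30–13:00, 14:00–14:30.
Liang → UTC: 08:30–11:30, 12:30–14:00, 14:30–15:00, 15:30–18:00.
Alice → UTC: 06:30–08:00, 09:30–11:30.
Lars ∩ Zara: 09:00–10:30, 11:00–12:00, 15:00–16:00, 17:30–20:00.
Lars ∩ Zara ∩ Ulrich: 10:00–10:30, 11:00–11:30.
Lars ∩ Zara ∩ Ulrich ∩ Liang: 10:00–10:30, 11:00–11:30.
Lars ∩ Zara ∩ Ulrich ∩ Liang ∩ Alice: 10:00–10:30, 11:00–11:30.
Total common minutes: 30 + 30 = 60.

60 minutes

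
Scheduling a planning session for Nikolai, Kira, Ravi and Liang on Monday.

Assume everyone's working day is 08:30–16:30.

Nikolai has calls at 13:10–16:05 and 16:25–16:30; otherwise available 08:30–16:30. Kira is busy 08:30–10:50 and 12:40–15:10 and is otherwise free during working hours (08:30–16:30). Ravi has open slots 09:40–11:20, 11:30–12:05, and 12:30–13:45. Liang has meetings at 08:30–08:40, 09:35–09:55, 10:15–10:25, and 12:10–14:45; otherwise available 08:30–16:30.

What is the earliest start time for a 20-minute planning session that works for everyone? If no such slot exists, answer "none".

10:50

Nikolai free within 08:30–16:30: 08:30–13:10, 16:05–16:25.
Kira free within 08:30–16:30: 10:50–12:40, 15:10–16:30.
Liang free within 08:30–16:30: 08:40–09:35, 09:55–10:15, 10:25–12:10, 14:45–16:30.
Nikolai ∩ Kira: 10:50–12:40, 16:05–16:25.
Nikolai ∩ Kira ∩ Ravi: 10:50–11:20, 11:30–12:05, 12:30–12:40.
Nikolai ∩ Kira ∩ Ravi ∩ Liang: 10:50–11:20, 11:30–12:05.
Windows ≥ 20 min: 10:50–11:20, 11:30–12:05.
Earliest such window starts at 10:50.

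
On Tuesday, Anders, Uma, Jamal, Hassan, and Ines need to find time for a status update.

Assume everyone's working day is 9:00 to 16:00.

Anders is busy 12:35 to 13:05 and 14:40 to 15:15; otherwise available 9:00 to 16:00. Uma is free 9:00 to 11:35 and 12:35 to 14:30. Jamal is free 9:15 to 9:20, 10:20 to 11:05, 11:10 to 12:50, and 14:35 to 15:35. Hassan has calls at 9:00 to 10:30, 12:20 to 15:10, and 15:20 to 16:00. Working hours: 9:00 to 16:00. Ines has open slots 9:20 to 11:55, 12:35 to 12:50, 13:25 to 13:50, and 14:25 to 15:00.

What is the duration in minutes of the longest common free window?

35 minutes

Anders free within 09:00–16:00: 09:00–12:35, 13:05–14:40, 15:15–16:00.
Hassan free within 09:00–16:00: 10:30–12:20, 15:10–15:20.
Anders ∩ Uma: 09:00–11:35, 13:05–14:30.
Anders ∩ Uma ∩ Jamal: 09:15–09:20, 10:20–11:05, 11:10–11:35.
Anders ∩ Uma ∩ Jamal ∩ Hassan: 10:30–11:05, 11:10–11:35.
Anders ∩ Uma ∩ Jamal ∩ Hassan ∩ Ines: 10:30–11:05, 11:10–11:35.
Common window lengths: 35, 25 min; longest is 35.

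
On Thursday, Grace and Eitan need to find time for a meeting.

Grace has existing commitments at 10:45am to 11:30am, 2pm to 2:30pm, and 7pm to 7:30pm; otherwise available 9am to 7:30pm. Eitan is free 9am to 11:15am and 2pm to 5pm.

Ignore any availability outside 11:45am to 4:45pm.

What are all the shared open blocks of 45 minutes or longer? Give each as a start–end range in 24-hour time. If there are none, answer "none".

14:30–16:45

Grace free within 09:00–19:30: 09:00–10:45, 11:30–14:00, 14:30–19:00.
Grace ∩ Eitan: 09:00–10:45, 14:30–17:00.
Restricted to 11:45–16:45: 14:30–16:45.
Windows ≥ 45 min: 14:30–16:45.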